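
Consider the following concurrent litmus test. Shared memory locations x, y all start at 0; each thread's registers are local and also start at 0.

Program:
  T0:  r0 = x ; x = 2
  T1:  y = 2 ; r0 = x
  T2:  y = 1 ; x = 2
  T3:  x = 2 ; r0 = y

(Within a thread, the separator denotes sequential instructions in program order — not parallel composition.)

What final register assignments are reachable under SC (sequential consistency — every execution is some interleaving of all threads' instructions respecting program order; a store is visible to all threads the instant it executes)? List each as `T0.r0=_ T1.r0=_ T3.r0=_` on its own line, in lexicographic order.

T0.r0=0 T1.r0=0 T3.r0=1
T0.r0=0 T1.r0=0 T3.r0=2
T0.r0=0 T1.r0=2 T3.r0=0
T0.r0=0 T1.r0=2 T3.r0=1
T0.r0=0 T1.r0=2 T3.r0=2
T0.r0=2 T1.r0=0 T3.r0=1
T0.r0=2 T1.r0=0 T3.r0=2
T0.r0=2 T1.r0=2 T3.r0=0
T0.r0=2 T1.r0=2 T3.r0=1
T0.r0=2 T1.r0=2 T3.r0=2

outcome vector order: (T0.r0,T1.r0,T3.r0)
|SC outcomes| = 10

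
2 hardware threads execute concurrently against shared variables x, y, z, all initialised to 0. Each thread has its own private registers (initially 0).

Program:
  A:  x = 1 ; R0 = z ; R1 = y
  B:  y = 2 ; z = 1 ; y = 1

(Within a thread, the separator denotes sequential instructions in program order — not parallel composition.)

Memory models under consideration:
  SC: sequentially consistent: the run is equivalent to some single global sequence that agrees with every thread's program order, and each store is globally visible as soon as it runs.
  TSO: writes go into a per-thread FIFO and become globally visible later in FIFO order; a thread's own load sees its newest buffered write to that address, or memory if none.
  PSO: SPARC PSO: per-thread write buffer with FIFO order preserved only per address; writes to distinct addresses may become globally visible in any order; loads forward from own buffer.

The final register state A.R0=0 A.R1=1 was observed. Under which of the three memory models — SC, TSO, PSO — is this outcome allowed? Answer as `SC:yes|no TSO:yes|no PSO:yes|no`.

SC:yes TSO:yes PSO:yes

outcome vector order: (A.R0,A.R1)
[SC] allowed = {0/0 0/1 0/2 1/1 1/2}
[TSO] allowed = {0/0 0/1 0/2 1/1 1/2}
[PSO] allowed = {0/0 0/1 0/2 1/0 1/1 1/2}
target 0/1 ∈ {SC,TSO,PSO}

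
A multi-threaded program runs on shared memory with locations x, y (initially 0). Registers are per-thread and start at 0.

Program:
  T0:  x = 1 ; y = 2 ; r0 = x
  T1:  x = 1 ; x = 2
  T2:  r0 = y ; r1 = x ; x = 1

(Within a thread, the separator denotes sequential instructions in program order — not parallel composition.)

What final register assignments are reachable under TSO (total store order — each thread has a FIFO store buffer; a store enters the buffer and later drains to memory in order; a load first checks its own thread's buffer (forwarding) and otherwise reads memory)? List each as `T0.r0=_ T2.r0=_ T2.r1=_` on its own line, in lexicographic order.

T0.r0=1 T2.r0=0 T2.r1=0
T0.r0=1 T2.r0=0 T2.r1=1
T0.r0=1 T2.r0=0 T2.r1=2
T0.r0=1 T2.r0=2 T2.r1=1
T0.r0=1 T2.r0=2 T2.r1=2
T0.r0=2 T2.r0=0 T2.r1=0
T0.r0=2 T2.r0=0 T2.r1=1
T0.r0=2 T2.r0=0 T2.r1=2
T0.r0=2 T2.r0=2 T2.r1=1
T0.r0=2 T2.r0=2 T2.r1=2

outcome vector order: (T0.r0,T2.r0,T2.r1)
|TSO outcomes| = 10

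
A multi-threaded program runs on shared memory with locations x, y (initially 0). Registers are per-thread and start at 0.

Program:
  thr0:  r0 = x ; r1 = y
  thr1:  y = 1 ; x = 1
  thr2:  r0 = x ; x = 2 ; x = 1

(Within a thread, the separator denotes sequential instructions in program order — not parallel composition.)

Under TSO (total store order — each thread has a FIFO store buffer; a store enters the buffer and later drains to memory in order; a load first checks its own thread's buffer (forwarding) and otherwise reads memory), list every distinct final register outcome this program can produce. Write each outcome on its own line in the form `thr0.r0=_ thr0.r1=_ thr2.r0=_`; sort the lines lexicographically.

thr0.r0=0 thr0.r1=0 thr2.r0=0
thr0.r0=0 thr0.r1=0 thr2.r0=1
thr0.r0=0 thr0.r1=1 thr2.r0=0
thr0.r0=0 thr0.r1=1 thr2.r0=1
thr0.r0=1 thr0.r1=0 thr2.r0=0
thr0.r0=1 thr0.r1=1 thr2.r0=0
thr0.r0=1 thr0.r1=1 thr2.r0=1
thr0.r0=2 thr0.r1=0 thr2.r0=0
thr0.r0=2 thr0.r1=1 thr2.r0=0
thr0.r0=2 thr0.r1=1 thr2.r0=1

outcome vector order: (thr0.r0,thr0.r1,thr2.r0)
|TSO outcomes| = 10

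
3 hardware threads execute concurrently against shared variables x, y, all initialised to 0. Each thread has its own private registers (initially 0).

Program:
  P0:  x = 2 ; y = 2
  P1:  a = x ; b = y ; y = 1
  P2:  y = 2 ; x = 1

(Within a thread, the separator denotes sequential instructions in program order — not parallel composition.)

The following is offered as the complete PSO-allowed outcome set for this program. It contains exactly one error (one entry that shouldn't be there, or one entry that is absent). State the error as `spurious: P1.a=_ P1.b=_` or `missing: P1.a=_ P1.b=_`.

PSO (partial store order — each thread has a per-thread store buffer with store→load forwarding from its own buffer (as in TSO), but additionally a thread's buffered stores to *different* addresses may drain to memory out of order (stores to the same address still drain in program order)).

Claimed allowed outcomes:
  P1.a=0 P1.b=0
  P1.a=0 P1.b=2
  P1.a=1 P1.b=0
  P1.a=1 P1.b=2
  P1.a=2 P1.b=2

outcome vector order: (P1.a,P1.b)
under PSO → 00 02 10 12 20 22
PSO∖claimed = {20}

missing: P1.a=2 P1.b=0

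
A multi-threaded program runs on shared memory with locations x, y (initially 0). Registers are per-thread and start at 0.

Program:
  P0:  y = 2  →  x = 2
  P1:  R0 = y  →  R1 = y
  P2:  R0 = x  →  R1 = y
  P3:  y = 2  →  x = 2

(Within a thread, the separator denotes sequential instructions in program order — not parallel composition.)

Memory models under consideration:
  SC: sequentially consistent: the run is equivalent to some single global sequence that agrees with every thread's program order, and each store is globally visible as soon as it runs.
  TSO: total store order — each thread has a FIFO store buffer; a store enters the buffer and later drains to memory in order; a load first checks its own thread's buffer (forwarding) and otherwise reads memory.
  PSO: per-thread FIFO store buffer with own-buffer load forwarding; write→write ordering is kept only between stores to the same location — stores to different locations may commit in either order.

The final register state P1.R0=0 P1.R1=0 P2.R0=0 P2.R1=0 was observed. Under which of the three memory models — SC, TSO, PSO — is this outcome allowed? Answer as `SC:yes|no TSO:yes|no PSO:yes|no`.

outcome vector order: (P1.R0,P1.R1,P2.R0,P2.R1)
SC: 9 outcomes — {<0 0 0 0>; <0 0 0 2>; <0 0 2 2>; <0 2 0 0>; <0 2 0 2>; <0 2 2 2>; <2 2 0 0>; <2 2 0 2>; <2 2 2 2>}
TSO: 9 outcomes — {<0 0 0 0>; <0 0 0 2>; <0 0 2 2>; <0 2 0 0>; <0 2 0 2>; <0 2 2 2>; <2 2 0 0>; <2 2 0 2>; <2 2 2 2>}
PSO: 12 outcomes — {<0 0 0 0>; <0 0 0 2>; <0 0 2 0>; <0 0 2 2>; <0 2 0 0>; <0 2 0 2>; <0 2 2 0>; <0 2 2 2>; <2 2 0 0>; <2 2 0 2>; <2 2 2 0>; <2 2 2 2>}
target <0 0 0 0> ∈ {SC,TSO,PSO}

SC:yes TSO:yes PSO:yes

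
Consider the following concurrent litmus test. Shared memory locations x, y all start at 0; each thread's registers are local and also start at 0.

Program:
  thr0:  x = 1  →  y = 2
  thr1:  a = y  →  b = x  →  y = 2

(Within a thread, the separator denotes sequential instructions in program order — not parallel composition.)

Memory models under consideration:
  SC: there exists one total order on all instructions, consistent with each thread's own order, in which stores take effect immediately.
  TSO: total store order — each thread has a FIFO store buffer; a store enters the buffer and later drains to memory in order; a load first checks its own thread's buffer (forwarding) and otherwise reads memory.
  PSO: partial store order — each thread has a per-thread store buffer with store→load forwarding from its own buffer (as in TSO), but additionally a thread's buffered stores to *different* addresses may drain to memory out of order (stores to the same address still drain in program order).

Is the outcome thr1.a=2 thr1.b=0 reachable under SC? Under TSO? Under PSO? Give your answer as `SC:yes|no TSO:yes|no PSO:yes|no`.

outcome vector order: (thr1.a,thr1.b)
[SC] allowed = {(0,0) (0,1) (2,1)}
[TSO] allowed = {(0,0) (0,1) (2,1)}
[PSO] allowed = {(0,0) (0,1) (2,0) (2,1)}
target (2,0) ∈ {PSO}

SC:no TSO:no PSO:yes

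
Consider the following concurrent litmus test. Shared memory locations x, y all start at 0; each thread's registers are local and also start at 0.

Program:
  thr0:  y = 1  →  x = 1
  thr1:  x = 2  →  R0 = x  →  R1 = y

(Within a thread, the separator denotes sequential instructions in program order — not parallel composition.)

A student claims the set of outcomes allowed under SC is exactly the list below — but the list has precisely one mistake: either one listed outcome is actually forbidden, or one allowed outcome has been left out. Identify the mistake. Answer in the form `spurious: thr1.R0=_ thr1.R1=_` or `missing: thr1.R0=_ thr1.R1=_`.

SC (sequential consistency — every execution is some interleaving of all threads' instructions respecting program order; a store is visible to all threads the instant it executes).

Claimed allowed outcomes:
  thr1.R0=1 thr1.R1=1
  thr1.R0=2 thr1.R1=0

missing: thr1.R0=2 thr1.R1=1

outcome vector order: (thr1.R0,thr1.R1)
SC: 3 outcomes — {1/1 2/0 2/1}
SC∖claimed = {2/1}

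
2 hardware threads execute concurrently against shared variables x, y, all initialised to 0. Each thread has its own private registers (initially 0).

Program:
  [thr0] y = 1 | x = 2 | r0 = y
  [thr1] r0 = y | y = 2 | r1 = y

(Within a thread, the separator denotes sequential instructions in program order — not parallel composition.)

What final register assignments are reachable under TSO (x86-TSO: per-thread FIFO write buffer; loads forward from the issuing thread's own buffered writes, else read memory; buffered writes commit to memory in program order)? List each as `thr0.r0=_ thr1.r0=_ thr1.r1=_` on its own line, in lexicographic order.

outcome vector order: (thr0.r0,thr1.r0,thr1.r1)
|TSO outcomes| = 5

thr0.r0=1 thr1.r0=0 thr1.r1=1
thr0.r0=1 thr1.r0=0 thr1.r1=2
thr0.r0=1 thr1.r0=1 thr1.r1=2
thr0.r0=2 thr1.r0=0 thr1.r1=2
thr0.r0=2 thr1.r0=1 thr1.r1=2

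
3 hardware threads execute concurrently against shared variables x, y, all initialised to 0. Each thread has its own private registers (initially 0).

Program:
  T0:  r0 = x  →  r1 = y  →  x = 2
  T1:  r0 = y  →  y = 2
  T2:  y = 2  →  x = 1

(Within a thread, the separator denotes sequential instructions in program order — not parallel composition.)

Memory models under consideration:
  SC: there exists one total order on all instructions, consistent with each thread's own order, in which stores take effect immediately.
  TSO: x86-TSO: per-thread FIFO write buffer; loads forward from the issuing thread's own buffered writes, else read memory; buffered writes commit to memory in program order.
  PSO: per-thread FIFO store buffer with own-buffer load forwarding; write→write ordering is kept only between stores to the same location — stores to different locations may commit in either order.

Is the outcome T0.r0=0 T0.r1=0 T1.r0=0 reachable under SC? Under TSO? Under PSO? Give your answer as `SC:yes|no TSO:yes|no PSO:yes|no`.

SC:yes TSO:yes PSO:yes

outcome vector order: (T0.r0,T0.r1,T1.r0)
SC: 6 outcomes — {<0 0 0> <0 0 2> <0 2 0> <0 2 2> <1 2 0> <1 2 2>}
TSO: 6 outcomes — {<0 0 0> <0 0 2> <0 2 0> <0 2 2> <1 2 0> <1 2 2>}
PSO: 8 outcomes — {<0 0 0> <0 0 2> <0 2 0> <0 2 2> <1 0 0> <1 0 2> <1 2 0> <1 2 2>}
target <0 0 0> ∈ {SC,TSO,PSO}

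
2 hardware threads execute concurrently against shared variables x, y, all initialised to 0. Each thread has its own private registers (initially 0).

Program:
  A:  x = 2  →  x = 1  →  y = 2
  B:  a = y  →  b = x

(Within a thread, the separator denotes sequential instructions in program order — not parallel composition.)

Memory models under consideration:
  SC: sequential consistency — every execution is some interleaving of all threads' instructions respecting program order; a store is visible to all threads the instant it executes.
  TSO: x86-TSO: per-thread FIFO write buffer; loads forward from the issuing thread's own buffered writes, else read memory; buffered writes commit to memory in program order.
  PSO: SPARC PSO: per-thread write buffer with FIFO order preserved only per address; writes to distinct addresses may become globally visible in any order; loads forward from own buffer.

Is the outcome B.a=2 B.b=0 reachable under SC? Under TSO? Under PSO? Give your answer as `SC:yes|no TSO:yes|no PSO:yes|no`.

outcome vector order: (B.a,B.b)
[SC] allowed = {(0,0); (0,1); (0,2); (2,1)}
[TSO] allowed = {(0,0); (0,1); (0,2); (2,1)}
[PSO] allowed = {(0,0); (0,1); (0,2); (2,0); (2,1); (2,2)}
target (2,0) ∈ {PSO}

SC:no TSO:no PSO:yes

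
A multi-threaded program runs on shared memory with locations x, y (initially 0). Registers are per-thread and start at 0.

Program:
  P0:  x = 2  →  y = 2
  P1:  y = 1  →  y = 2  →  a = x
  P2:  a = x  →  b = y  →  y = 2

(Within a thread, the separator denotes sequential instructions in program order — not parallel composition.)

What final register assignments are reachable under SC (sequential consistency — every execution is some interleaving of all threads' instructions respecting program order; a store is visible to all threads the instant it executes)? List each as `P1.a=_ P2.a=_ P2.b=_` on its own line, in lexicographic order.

outcome vector order: (P1.a,P2.a,P2.b)
|SC outcomes| = 10

P1.a=0 P2.a=0 P2.b=0
P1.a=0 P2.a=0 P2.b=1
P1.a=0 P2.a=0 P2.b=2
P1.a=0 P2.a=2 P2.b=2
P1.a=2 P2.a=0 P2.b=0
P1.a=2 P2.a=0 P2.b=1
P1.a=2 P2.a=0 P2.b=2
P1.a=2 P2.a=2 P2.b=0
P1.a=2 P2.a=2 P2.b=1
P1.a=2 P2.a=2 P2.b=2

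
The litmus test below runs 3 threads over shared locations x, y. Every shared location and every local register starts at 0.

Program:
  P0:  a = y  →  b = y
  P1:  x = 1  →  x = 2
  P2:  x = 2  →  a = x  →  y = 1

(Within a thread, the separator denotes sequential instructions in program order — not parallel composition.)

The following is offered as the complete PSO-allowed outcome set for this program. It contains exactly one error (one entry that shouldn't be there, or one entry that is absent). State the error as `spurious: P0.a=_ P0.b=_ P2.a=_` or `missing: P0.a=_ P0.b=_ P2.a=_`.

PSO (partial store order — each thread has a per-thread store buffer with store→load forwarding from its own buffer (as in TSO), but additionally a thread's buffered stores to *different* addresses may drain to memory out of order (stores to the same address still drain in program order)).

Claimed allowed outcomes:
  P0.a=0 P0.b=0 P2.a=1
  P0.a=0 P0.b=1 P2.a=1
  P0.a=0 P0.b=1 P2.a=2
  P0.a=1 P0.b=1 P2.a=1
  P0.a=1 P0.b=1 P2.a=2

outcome vector order: (P0.a,P0.b,P2.a)
[PSO] allowed = {(0,0,1), (0,0,2), (0,1,1), (0,1,2), (1,1,1), (1,1,2)}
PSO∖claimed = {(0,0,2)}

missing: P0.a=0 P0.b=0 P2.a=2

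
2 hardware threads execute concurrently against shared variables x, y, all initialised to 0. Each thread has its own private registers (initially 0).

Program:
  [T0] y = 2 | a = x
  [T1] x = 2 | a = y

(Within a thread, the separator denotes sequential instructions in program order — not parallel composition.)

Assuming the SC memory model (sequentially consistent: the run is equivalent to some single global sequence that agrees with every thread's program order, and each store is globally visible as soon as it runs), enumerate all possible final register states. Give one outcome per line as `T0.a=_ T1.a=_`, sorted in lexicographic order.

T0.a=0 T1.a=2
T0.a=2 T1.a=0
T0.a=2 T1.a=2

outcome vector order: (T0.a,T1.a)
|SC outcomes| = 3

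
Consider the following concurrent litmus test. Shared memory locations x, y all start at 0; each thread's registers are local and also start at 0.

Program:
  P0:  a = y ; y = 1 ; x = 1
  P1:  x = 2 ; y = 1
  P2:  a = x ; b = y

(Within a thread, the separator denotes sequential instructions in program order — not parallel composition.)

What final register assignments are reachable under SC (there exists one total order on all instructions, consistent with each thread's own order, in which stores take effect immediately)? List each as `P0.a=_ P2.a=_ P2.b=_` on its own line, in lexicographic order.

outcome vector order: (P0.a,P2.a,P2.b)
|SC outcomes| = 10

P0.a=0 P2.a=0 P2.b=0
P0.a=0 P2.a=0 P2.b=1
P0.a=0 P2.a=1 P2.b=1
P0.a=0 P2.a=2 P2.b=0
P0.a=0 P2.a=2 P2.b=1
P0.a=1 P2.a=0 P2.b=0
P0.a=1 P2.a=0 P2.b=1
P0.a=1 P2.a=1 P2.b=1
P0.a=1 P2.a=2 P2.b=0
P0.a=1 P2.a=2 P2.b=1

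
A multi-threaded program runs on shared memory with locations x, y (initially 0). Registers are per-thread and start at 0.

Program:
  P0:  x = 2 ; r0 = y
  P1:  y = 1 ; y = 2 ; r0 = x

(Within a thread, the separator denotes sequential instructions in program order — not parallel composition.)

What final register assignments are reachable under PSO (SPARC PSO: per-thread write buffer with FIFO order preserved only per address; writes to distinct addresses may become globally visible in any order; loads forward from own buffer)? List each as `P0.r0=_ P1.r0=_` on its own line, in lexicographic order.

outcome vector order: (P0.r0,P1.r0)
|PSO outcomes| = 6

P0.r0=0 P1.r0=0
P0.r0=0 P1.r0=2
P0.r0=1 P1.r0=0
P0.r0=1 P1.r0=2
P0.r0=2 P1.r0=0
P0.r0=2 P1.r0=2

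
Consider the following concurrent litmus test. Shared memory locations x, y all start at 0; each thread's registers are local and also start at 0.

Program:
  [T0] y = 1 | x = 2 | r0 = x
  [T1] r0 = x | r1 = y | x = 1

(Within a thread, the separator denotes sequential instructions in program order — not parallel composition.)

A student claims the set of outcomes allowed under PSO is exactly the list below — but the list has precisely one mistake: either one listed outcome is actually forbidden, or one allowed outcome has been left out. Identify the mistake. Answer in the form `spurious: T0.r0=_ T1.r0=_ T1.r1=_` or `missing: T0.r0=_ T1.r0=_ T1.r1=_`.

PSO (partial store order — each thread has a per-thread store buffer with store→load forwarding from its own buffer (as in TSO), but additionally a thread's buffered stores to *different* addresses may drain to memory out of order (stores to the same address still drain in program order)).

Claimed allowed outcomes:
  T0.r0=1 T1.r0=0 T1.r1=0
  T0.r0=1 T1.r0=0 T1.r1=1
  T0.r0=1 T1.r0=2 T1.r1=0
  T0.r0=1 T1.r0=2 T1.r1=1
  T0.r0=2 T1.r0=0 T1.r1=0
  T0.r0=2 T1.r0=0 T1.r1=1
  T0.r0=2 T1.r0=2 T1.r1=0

outcome vector order: (T0.r0,T1.r0,T1.r1)
PSO (8): (1,0,0), (1,0,1), (1,2,0), (1,2,1), (2,0,0), (2,0,1), (2,2,0), (2,2,1)
PSO∖claimed = {(2,2,1)}

missing: T0.r0=2 T1.r0=2 T1.r1=1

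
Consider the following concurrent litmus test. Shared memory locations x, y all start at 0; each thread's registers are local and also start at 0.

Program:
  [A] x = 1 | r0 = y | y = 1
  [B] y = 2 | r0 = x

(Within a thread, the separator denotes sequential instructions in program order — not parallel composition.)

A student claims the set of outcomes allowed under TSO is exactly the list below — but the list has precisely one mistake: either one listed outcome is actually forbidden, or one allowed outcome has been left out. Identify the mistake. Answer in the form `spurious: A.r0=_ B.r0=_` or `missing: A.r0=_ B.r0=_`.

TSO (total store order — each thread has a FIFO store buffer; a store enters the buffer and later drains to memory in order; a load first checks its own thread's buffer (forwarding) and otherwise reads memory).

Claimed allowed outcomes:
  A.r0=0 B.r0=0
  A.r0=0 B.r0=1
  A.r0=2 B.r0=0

outcome vector order: (A.r0,B.r0)
TSO: 4 outcomes — {00; 01; 20; 21}
TSO∖claimed = {21}

missing: A.r0=2 B.r0=1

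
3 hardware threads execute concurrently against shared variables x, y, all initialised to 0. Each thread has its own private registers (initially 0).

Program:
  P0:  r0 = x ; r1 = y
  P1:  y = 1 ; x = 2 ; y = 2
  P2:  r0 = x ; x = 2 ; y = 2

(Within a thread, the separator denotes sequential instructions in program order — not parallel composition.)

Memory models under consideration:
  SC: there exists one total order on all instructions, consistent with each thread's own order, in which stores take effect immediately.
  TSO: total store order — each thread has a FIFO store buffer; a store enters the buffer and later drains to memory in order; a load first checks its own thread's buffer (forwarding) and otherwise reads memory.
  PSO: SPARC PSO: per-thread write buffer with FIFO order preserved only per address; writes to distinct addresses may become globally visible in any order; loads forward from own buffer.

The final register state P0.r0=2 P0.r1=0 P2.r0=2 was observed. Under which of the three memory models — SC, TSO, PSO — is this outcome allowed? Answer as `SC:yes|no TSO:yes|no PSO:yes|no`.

outcome vector order: (P0.r0,P0.r1,P2.r0)
SC (11): 000; 002; 010; 012; 020; 022; 200; 210; 212; 220; 222
TSO (11): 000; 002; 010; 012; 020; 022; 200; 210; 212; 220; 222
PSO (12): 000; 002; 010; 012; 020; 022; 200; 202; 210; 212; 220; 222
target 202 ∈ {PSO}

SC:no TSO:no PSO:yes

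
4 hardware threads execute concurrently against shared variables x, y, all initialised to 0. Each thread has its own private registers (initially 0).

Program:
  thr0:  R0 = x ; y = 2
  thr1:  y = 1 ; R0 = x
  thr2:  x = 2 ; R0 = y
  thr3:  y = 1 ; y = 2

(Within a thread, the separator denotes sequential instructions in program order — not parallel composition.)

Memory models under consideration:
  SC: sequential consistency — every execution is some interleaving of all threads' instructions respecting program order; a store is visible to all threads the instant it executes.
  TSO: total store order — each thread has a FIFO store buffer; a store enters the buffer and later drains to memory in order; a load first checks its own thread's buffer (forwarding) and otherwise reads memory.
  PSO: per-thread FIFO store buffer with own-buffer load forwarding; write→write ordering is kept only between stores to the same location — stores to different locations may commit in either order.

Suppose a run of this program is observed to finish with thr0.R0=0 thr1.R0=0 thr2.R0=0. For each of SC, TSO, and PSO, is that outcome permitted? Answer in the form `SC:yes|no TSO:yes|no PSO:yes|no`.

SC:no TSO:yes PSO:yes

outcome vector order: (thr0.R0,thr1.R0,thr2.R0)
under SC → (0,0,1), (0,0,2), (0,2,0), (0,2,1), (0,2,2), (2,0,1), (2,0,2), (2,2,0), (2,2,1), (2,2,2)
under TSO → (0,0,0), (0,0,1), (0,0,2), (0,2,0), (0,2,1), (0,2,2), (2,0,0), (2,0,1), (2,0,2), (2,2,0), (2,2,1), (2,2,2)
under PSO → (0,0,0), (0,0,1), (0,0,2), (0,2,0), (0,2,1), (0,2,2), (2,0,0), (2,0,1), (2,0,2), (2,2,0), (2,2,1), (2,2,2)
target (0,0,0) ∈ {TSO,PSO}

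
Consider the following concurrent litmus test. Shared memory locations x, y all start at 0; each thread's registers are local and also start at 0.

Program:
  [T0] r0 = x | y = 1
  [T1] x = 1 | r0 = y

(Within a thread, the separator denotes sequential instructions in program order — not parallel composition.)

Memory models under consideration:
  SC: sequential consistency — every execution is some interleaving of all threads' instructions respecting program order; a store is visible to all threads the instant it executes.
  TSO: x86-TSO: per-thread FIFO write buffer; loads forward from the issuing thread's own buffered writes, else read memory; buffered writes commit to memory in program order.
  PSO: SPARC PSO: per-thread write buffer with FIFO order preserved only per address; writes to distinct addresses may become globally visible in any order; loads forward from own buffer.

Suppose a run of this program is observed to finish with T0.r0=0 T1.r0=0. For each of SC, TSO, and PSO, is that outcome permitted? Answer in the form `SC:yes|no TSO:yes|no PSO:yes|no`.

SC:yes TSO:yes PSO:yes

outcome vector order: (T0.r0,T1.r0)
SC: 4 outcomes — {0/0; 0/1; 1/0; 1/1}
TSO: 4 outcomes — {0/0; 0/1; 1/0; 1/1}
PSO: 4 outcomes — {0/0; 0/1; 1/0; 1/1}
target 0/0 ∈ {SC,TSO,PSO}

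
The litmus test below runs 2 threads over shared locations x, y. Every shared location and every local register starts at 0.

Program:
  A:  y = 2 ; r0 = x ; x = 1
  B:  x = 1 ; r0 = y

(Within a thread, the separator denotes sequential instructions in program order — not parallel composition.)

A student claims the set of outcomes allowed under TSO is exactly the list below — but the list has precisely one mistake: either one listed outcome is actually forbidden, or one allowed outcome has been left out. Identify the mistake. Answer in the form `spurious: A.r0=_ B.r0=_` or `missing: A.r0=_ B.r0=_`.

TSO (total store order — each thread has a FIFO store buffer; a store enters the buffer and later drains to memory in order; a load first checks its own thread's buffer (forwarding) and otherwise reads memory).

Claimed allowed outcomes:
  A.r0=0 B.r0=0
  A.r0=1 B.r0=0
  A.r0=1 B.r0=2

missing: A.r0=0 B.r0=2

outcome vector order: (A.r0,B.r0)
under TSO → 00, 02, 10, 12
TSO∖claimed = {02}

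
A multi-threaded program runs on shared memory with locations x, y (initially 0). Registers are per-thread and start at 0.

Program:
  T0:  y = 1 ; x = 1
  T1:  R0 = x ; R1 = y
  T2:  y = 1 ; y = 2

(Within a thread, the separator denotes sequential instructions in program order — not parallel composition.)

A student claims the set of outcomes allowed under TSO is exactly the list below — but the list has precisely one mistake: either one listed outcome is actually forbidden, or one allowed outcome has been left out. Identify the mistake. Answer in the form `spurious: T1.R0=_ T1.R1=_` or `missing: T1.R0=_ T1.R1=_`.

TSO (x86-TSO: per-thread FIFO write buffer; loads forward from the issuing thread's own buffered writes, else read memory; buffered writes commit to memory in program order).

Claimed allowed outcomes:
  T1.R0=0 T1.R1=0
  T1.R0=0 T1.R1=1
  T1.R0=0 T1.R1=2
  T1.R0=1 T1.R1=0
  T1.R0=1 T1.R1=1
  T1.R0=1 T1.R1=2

spurious: T1.R0=1 T1.R1=0

outcome vector order: (T1.R0,T1.R1)
under TSO → 0/0, 0/1, 0/2, 1/1, 1/2
claimed∖TSO = {1/0}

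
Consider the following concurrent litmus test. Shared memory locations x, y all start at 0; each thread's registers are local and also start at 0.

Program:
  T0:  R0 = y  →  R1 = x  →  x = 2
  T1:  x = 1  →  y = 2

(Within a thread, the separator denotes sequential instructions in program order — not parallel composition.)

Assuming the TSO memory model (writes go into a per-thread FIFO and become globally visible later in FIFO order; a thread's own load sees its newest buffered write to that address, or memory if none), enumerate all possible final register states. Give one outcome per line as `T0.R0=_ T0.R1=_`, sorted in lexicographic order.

outcome vector order: (T0.R0,T0.R1)
|TSO outcomes| = 3

T0.R0=0 T0.R1=0
T0.R0=0 T0.R1=1
T0.R0=2 T0.R1=1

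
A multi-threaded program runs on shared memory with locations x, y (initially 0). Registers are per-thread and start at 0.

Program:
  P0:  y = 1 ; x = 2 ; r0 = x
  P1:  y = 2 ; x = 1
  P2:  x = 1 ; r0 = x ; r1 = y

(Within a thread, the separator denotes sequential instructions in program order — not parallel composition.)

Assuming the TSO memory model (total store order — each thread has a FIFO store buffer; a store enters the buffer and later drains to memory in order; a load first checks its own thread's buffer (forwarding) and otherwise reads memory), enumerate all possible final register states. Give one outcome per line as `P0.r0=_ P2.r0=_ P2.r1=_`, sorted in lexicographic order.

P0.r0=1 P2.r0=1 P2.r1=0
P0.r0=1 P2.r0=1 P2.r1=1
P0.r0=1 P2.r0=1 P2.r1=2
P0.r0=1 P2.r0=2 P2.r1=1
P0.r0=1 P2.r0=2 P2.r1=2
P0.r0=2 P2.r0=1 P2.r1=0
P0.r0=2 P2.r0=1 P2.r1=1
P0.r0=2 P2.r0=1 P2.r1=2
P0.r0=2 P2.r0=2 P2.r1=1
P0.r0=2 P2.r0=2 P2.r1=2

outcome vector order: (P0.r0,P2.r0,P2.r1)
|TSO outcomes| = 10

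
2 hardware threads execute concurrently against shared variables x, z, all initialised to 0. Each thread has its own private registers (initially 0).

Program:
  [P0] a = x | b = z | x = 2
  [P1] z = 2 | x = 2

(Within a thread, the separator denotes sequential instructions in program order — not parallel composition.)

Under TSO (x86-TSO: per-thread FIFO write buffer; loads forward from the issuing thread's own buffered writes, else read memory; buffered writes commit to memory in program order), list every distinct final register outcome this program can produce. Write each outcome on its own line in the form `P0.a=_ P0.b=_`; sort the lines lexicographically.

outcome vector order: (P0.a,P0.b)
|TSO outcomes| = 3

P0.a=0 P0.b=0
P0.a=0 P0.b=2
P0.a=2 P0.b=2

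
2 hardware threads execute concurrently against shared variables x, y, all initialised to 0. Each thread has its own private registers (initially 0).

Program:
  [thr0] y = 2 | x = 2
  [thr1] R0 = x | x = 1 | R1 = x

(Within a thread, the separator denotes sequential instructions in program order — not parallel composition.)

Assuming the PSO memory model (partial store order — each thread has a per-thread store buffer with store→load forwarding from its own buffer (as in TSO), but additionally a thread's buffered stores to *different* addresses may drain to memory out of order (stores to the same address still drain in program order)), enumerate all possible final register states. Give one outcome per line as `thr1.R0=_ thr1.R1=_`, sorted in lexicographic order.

thr1.R0=0 thr1.R1=1
thr1.R0=0 thr1.R1=2
thr1.R0=2 thr1.R1=1

outcome vector order: (thr1.R0,thr1.R1)
|PSO outcomes| = 3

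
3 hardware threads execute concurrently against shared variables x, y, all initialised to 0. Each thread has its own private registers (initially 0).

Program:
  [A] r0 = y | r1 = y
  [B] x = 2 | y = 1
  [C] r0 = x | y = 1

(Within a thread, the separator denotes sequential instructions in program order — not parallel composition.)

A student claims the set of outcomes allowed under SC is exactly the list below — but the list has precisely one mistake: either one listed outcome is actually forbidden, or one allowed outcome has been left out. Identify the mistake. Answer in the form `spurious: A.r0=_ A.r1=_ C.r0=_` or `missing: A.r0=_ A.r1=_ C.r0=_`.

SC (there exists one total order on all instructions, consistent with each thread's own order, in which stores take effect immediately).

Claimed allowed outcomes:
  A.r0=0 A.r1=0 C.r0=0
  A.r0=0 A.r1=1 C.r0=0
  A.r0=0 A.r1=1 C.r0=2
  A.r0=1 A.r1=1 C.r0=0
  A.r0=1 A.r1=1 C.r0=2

missing: A.r0=0 A.r1=0 C.r0=2

outcome vector order: (A.r0,A.r1,C.r0)
SC (6): 0/0/0 0/0/2 0/1/0 0/1/2 1/1/0 1/1/2
SC∖claimed = {0/0/2}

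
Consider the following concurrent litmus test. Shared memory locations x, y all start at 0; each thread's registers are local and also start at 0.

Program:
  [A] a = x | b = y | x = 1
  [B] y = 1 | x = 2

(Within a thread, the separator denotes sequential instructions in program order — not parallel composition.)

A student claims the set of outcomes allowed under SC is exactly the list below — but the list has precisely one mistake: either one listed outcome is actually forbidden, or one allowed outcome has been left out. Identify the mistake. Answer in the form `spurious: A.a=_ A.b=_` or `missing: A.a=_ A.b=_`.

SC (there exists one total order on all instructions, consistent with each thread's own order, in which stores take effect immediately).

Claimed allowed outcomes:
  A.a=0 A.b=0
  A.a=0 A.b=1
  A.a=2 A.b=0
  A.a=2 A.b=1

spurious: A.a=2 A.b=0

outcome vector order: (A.a,A.b)
[SC] allowed = {<0 0>; <0 1>; <2 1>}
claimed∖SC = {<2 0>}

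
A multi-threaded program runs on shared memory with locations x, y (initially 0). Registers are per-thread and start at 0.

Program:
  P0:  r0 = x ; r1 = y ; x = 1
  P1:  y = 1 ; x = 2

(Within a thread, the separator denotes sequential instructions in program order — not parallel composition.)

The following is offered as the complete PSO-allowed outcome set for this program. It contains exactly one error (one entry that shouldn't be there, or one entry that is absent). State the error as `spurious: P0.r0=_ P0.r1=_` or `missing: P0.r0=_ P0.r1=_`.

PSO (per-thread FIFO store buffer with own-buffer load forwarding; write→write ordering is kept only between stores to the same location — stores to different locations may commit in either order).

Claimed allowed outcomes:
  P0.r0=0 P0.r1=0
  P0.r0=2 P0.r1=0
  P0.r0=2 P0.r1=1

missing: P0.r0=0 P0.r1=1

outcome vector order: (P0.r0,P0.r1)
PSO: 4 outcomes — {(0,0), (0,1), (2,0), (2,1)}
PSO∖claimed = {(0,1)}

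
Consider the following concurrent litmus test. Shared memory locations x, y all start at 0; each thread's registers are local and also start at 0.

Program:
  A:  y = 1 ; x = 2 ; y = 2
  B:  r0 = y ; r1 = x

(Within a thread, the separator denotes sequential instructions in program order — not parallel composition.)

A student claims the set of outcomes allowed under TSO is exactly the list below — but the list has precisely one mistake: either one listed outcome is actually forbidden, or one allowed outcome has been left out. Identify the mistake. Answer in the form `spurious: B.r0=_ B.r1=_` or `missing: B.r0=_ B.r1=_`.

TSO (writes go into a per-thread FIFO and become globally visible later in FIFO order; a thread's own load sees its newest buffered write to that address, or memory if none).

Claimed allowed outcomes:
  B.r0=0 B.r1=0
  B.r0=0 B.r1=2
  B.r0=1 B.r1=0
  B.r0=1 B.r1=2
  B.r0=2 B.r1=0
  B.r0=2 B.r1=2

spurious: B.r0=2 B.r1=0

outcome vector order: (B.r0,B.r1)
under TSO → 00; 02; 10; 12; 22
claimed∖TSO = {20}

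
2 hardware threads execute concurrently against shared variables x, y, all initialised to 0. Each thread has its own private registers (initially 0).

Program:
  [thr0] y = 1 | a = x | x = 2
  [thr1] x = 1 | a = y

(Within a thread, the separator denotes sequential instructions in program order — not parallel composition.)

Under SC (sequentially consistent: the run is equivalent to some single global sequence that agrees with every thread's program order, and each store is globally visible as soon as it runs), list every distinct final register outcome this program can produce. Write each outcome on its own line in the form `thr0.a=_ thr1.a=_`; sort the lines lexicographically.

outcome vector order: (thr0.a,thr1.a)
|SC outcomes| = 3

thr0.a=0 thr1.a=1
thr0.a=1 thr1.a=0
thr0.a=1 thr1.a=1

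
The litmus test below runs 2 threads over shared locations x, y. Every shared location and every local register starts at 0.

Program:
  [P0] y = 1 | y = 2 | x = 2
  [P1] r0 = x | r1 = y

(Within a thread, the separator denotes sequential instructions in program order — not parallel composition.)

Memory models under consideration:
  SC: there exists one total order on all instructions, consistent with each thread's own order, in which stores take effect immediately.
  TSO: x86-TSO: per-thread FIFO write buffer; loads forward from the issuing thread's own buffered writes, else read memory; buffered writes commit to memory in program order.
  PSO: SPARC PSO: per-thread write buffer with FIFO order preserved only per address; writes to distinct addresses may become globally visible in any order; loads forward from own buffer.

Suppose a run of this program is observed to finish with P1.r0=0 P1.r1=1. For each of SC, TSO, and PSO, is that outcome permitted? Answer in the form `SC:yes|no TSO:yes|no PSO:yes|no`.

SC:yes TSO:yes PSO:yes

outcome vector order: (P1.r0,P1.r1)
SC (4): (0,0), (0,1), (0,2), (2,2)
TSO (4): (0,0), (0,1), (0,2), (2,2)
PSO (6): (0,0), (0,1), (0,2), (2,0), (2,1), (2,2)
target (0,1) ∈ {SC,TSO,PSO}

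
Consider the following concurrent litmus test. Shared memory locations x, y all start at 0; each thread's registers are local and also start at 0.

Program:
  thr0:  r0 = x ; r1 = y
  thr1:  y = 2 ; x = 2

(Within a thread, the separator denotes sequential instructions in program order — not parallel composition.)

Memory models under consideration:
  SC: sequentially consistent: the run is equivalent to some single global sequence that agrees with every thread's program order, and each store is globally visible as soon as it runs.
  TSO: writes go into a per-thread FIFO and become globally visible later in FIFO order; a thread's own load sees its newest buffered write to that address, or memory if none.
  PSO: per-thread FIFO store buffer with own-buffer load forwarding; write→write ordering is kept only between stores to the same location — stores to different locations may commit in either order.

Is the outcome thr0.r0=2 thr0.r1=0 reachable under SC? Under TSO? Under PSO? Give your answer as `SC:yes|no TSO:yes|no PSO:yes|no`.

SC:no TSO:no PSO:yes

outcome vector order: (thr0.r0,thr0.r1)
[SC] allowed = {(0,0), (0,2), (2,2)}
[TSO] allowed = {(0,0), (0,2), (2,2)}
[PSO] allowed = {(0,0), (0,2), (2,0), (2,2)}
target (2,0) ∈ {PSO}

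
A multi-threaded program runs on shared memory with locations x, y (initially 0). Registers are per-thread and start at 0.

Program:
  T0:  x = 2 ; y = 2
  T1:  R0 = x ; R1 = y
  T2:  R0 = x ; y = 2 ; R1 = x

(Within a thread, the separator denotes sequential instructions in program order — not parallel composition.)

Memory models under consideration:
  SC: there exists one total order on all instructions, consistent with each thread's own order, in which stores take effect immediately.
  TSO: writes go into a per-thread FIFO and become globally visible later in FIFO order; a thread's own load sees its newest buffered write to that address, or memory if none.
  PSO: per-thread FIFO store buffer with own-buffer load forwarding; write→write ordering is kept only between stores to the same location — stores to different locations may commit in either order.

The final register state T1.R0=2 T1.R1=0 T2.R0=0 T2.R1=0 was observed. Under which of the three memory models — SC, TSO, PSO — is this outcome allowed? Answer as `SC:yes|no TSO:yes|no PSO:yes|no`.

SC:no TSO:yes PSO:yes

outcome vector order: (T1.R0,T1.R1,T2.R0,T2.R1)
SC: 11 outcomes — {(0,0,0,0), (0,0,0,2), (0,0,2,2), (0,2,0,0), (0,2,0,2), (0,2,2,2), (2,0,0,2), (2,0,2,2), (2,2,0,0), (2,2,0,2), (2,2,2,2)}
TSO: 12 outcomes — {(0,0,0,0), (0,0,0,2), (0,0,2,2), (0,2,0,0), (0,2,0,2), (0,2,2,2), (2,0,0,0), (2,0,0,2), (2,0,2,2), (2,2,0,0), (2,2,0,2), (2,2,2,2)}
PSO: 12 outcomes — {(0,0,0,0), (0,0,0,2), (0,0,2,2), (0,2,0,0), (0,2,0,2), (0,2,2,2), (2,0,0,0), (2,0,0,2), (2,0,2,2), (2,2,0,0), (2,2,0,2), (2,2,2,2)}
target (2,0,0,0) ∈ {TSO,PSO}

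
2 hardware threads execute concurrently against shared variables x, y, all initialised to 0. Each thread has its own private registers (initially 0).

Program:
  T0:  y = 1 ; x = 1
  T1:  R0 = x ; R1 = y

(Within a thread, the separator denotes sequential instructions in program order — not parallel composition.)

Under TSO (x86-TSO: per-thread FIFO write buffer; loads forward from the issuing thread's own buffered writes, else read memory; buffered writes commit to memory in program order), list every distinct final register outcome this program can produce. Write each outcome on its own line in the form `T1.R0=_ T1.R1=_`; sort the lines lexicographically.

T1.R0=0 T1.R1=0
T1.R0=0 T1.R1=1
T1.R0=1 T1.R1=1

outcome vector order: (T1.R0,T1.R1)
|TSO outcomes| = 3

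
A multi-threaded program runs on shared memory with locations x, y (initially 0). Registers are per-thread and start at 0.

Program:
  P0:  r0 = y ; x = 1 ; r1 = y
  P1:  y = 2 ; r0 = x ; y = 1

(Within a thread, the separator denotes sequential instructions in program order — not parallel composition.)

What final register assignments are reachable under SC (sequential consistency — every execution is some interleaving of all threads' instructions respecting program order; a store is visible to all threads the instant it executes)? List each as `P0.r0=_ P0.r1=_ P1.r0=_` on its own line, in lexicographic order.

outcome vector order: (P0.r0,P0.r1,P1.r0)
|SC outcomes| = 10

P0.r0=0 P0.r1=0 P1.r0=1
P0.r0=0 P0.r1=1 P1.r0=0
P0.r0=0 P0.r1=1 P1.r0=1
P0.r0=0 P0.r1=2 P1.r0=0
P0.r0=0 P0.r1=2 P1.r0=1
P0.r0=1 P0.r1=1 P1.r0=0
P0.r0=2 P0.r1=1 P1.r0=0
P0.r0=2 P0.r1=1 P1.r0=1
P0.r0=2 P0.r1=2 P1.r0=0
P0.r0=2 P0.r1=2 P1.r0=1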